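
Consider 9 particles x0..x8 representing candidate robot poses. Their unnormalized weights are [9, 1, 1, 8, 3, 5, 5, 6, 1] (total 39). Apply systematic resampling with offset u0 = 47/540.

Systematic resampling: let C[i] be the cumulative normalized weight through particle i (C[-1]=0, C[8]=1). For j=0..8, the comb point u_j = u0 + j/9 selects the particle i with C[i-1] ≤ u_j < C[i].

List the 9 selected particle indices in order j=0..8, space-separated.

C = [3/13, 10/39, 11/39, 19/39, 22/39, 9/13, 32/39, 38/39, 1]
j=0: u_0=47/540 ∈ [0, 3/13) → index 0
j=1: u_1=107/540 ∈ [0, 3/13) → index 0
j=2: u_2=167/540 ∈ [11/39, 19/39) → index 3
j=3: u_3=227/540 ∈ [11/39, 19/39) → index 3
j=4: u_4=287/540 ∈ [19/39, 22/39) → index 4
j=5: u_5=347/540 ∈ [22/39, 9/13) → index 5
j=6: u_6=407/540 ∈ [9/13, 32/39) → index 6
j=7: u_7=467/540 ∈ [32/39, 38/39) → index 7
j=8: u_8=527/540 ∈ [38/39, 1) → index 8

0 0 3 3 4 5 6 7 8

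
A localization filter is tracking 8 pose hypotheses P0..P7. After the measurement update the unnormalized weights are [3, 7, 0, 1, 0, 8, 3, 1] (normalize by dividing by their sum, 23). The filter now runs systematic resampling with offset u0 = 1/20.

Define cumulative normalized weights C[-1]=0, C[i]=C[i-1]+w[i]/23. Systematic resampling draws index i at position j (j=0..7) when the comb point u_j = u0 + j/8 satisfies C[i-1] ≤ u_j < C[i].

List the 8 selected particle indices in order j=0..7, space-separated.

C = [3/23, 10/23, 10/23, 11/23, 11/23, 19/23, 22/23, 1]
j=0: u_0=1/20 ∈ [0, 3/23) → index 0
j=1: u_1=7/40 ∈ [3/23, 10/23) → index 1
j=2: u_2=3/10 ∈ [3/23, 10/23) → index 1
j=3: u_3=17/40 ∈ [3/23, 10/23) → index 1
j=4: u_4=11/20 ∈ [11/23, 19/23) → index 5
j=5: u_5=27/40 ∈ [11/23, 19/23) → index 5
j=6: u_6=4/5 ∈ [11/23, 19/23) → index 5
j=7: u_7=37/40 ∈ [19/23, 22/23) → index 6

0 1 1 1 5 5 5 6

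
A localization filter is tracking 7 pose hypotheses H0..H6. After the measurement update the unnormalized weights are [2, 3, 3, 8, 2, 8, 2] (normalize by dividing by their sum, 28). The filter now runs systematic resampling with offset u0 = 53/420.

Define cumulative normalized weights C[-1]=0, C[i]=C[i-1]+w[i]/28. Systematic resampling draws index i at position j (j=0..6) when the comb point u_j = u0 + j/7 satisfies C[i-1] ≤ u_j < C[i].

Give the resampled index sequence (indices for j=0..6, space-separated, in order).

C = [1/14, 5/28, 2/7, 4/7, 9/14, 13/14, 1]
j=0: u_0=53/420 ∈ [1/14, 5/28) → index 1
j=1: u_1=113/420 ∈ [5/28, 2/7) → index 2
j=2: u_2=173/420 ∈ [2/7, 4/7) → index 3
j=3: u_3=233/420 ∈ [2/7, 4/7) → index 3
j=4: u_4=293/420 ∈ [9/14, 13/14) → index 5
j=5: u_5=353/420 ∈ [9/14, 13/14) → index 5
j=6: u_6=59/60 ∈ [13/14, 1) → index 6

1 2 3 3 5 5 6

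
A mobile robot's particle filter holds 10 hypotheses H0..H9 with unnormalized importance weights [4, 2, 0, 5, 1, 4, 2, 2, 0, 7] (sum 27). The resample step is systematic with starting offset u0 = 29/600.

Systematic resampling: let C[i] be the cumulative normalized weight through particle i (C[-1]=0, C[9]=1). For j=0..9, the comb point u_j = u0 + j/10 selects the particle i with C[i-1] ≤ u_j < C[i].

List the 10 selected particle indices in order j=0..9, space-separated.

C = [4/27, 2/9, 2/9, 11/27, 4/9, 16/27, 2/3, 20/27, 20/27, 1]
j=0: u_0=29/600 ∈ [0, 4/27) → index 0
j=1: u_1=89/600 ∈ [4/27, 2/9) → index 1
j=2: u_2=149/600 ∈ [2/9, 11/27) → index 3
j=3: u_3=209/600 ∈ [2/9, 11/27) → index 3
j=4: u_4=269/600 ∈ [4/9, 16/27) → index 5
j=5: u_5=329/600 ∈ [4/9, 16/27) → index 5
j=6: u_6=389/600 ∈ [16/27, 2/3) → index 6
j=7: u_7=449/600 ∈ [20/27, 1) → index 9
j=8: u_8=509/600 ∈ [20/27, 1) → index 9
j=9: u_9=569/600 ∈ [20/27, 1) → index 9

0 1 3 3 5 5 6 9 9 9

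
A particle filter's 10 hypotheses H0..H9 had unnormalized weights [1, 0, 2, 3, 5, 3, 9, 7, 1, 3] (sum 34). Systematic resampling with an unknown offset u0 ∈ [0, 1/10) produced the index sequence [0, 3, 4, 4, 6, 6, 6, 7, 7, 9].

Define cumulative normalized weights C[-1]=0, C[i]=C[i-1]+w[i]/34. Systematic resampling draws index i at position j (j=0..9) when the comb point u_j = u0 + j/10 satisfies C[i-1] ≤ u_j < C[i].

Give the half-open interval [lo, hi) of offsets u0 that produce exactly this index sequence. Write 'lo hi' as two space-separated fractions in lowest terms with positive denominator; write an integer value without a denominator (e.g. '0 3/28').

1/85 2/85

C = [1/34, 1/34, 3/34, 3/17, 11/34, 7/17, 23/34, 15/17, 31/34, 1]
j=0 picked index 0: u0 ∈ [0, 1/34)
j=1 picked index 3: u0 ∈ [-1/85, 13/170)
j=2 picked index 4: u0 ∈ [-2/85, 21/170)
j=3 picked index 4: u0 ∈ [-21/170, 2/85)
j=4 picked index 6: u0 ∈ [1/85, 47/170)
j=5 picked index 6: u0 ∈ [-3/34, 3/17)
j=6 picked index 6: u0 ∈ [-16/85, 13/170)
j=7 picked index 7: u0 ∈ [-2/85, 31/170)
j=8 picked index 7: u0 ∈ [-21/170, 7/85)
j=9 picked index 9: u0 ∈ [1/85, 1/10)
intersection: [1/85, 2/85)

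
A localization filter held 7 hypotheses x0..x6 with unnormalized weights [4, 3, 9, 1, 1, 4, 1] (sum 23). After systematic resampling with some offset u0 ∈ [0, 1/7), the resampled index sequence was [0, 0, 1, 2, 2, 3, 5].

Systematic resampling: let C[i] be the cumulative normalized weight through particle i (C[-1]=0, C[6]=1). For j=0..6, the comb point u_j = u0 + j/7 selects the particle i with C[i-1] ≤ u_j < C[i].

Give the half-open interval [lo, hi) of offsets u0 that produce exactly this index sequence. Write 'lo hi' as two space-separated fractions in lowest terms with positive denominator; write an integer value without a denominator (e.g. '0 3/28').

0 3/161

C = [4/23, 7/23, 16/23, 17/23, 18/23, 22/23, 1]
j=0 picked index 0: u0 ∈ [0, 4/23)
j=1 picked index 0: u0 ∈ [-1/7, 5/161)
j=2 picked index 1: u0 ∈ [-18/161, 3/161)
j=3 picked index 2: u0 ∈ [-20/161, 43/161)
j=4 picked index 2: u0 ∈ [-43/161, 20/161)
j=5 picked index 3: u0 ∈ [-3/161, 4/161)
j=6 picked index 5: u0 ∈ [-12/161, 16/161)
intersection: [0, 3/161)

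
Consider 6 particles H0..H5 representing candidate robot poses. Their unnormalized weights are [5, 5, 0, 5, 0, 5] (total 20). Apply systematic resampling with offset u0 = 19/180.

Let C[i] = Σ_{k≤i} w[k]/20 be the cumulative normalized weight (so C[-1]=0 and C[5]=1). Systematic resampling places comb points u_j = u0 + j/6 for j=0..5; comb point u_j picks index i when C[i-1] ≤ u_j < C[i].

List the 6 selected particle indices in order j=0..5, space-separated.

0 1 1 3 5 5

C = [1/4, 1/2, 1/2, 3/4, 3/4, 1]
j=0: u_0=19/180 ∈ [0, 1/4) → index 0
j=1: u_1=49/180 ∈ [1/4, 1/2) → index 1
j=2: u_2=79/180 ∈ [1/4, 1/2) → index 1
j=3: u_3=109/180 ∈ [1/2, 3/4) → index 3
j=4: u_4=139/180 ∈ [3/4, 1) → index 5
j=5: u_5=169/180 ∈ [3/4, 1) → index 5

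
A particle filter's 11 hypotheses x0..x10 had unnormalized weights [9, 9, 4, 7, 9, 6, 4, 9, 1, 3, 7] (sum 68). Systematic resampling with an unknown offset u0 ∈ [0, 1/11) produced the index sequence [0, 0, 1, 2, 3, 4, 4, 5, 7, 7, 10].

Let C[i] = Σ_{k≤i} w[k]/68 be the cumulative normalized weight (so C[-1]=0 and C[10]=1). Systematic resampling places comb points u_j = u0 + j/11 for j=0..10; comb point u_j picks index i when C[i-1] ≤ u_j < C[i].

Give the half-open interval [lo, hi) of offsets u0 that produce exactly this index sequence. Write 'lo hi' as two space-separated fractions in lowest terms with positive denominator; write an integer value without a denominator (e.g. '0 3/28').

C = [9/68, 9/34, 11/34, 29/68, 19/34, 11/17, 12/17, 57/68, 29/34, 61/68, 1]
j=0 picked index 0: u0 ∈ [0, 9/68)
j=1 picked index 0: u0 ∈ [-1/11, 31/748)
j=2 picked index 1: u0 ∈ [-37/748, 31/374)
j=3 picked index 2: u0 ∈ [-3/374, 19/374)
j=4 picked index 3: u0 ∈ [-15/374, 47/748)
j=5 picked index 4: u0 ∈ [-21/748, 39/374)
j=6 picked index 4: u0 ∈ [-89/748, 5/374)
j=7 picked index 5: u0 ∈ [-29/374, 2/187)
j=8 picked index 7: u0 ∈ [-4/187, 83/748)
j=9 picked index 7: u0 ∈ [-21/187, 15/748)
j=10 picked index 10: u0 ∈ [-9/748, 1/11)
intersection: [0, 2/187)

0 2/187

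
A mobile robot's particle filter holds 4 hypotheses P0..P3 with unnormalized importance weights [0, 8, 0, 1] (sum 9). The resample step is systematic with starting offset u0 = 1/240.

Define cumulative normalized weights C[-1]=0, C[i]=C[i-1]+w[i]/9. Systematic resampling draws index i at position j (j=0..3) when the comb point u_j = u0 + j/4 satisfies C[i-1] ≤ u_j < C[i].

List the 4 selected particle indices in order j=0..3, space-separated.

C = [0, 8/9, 8/9, 1]
j=0: u_0=1/240 ∈ [0, 8/9) → index 1
j=1: u_1=61/240 ∈ [0, 8/9) → index 1
j=2: u_2=121/240 ∈ [0, 8/9) → index 1
j=3: u_3=181/240 ∈ [0, 8/9) → index 1

1 1 1 1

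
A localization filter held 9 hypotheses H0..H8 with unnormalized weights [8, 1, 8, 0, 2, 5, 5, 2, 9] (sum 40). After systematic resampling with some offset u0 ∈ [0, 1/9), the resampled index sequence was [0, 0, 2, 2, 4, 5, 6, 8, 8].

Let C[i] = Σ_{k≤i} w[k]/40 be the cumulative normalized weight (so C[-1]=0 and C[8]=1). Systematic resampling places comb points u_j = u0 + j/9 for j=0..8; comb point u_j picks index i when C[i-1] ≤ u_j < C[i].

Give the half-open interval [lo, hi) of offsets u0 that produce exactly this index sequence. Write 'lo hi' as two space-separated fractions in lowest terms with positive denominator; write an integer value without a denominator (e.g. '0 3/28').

1/360 11/360

C = [1/5, 9/40, 17/40, 17/40, 19/40, 3/5, 29/40, 31/40, 1]
j=0 picked index 0: u0 ∈ [0, 1/5)
j=1 picked index 0: u0 ∈ [-1/9, 4/45)
j=2 picked index 2: u0 ∈ [1/360, 73/360)
j=3 picked index 2: u0 ∈ [-13/120, 11/120)
j=4 picked index 4: u0 ∈ [-7/360, 11/360)
j=5 picked index 5: u0 ∈ [-29/360, 2/45)
j=6 picked index 6: u0 ∈ [-1/15, 7/120)
j=7 picked index 8: u0 ∈ [-1/360, 2/9)
j=8 picked index 8: u0 ∈ [-41/360, 1/9)
intersection: [1/360, 11/360)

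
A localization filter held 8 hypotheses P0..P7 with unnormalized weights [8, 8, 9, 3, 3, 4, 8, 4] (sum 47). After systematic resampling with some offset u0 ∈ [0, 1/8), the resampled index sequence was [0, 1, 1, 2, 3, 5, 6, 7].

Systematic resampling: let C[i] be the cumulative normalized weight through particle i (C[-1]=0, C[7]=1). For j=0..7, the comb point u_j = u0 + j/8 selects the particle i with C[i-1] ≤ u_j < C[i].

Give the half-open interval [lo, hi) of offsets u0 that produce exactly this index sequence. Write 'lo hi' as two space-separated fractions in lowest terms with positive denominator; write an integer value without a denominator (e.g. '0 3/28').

17/376 17/188

C = [8/47, 16/47, 25/47, 28/47, 31/47, 35/47, 43/47, 1]
j=0 picked index 0: u0 ∈ [0, 8/47)
j=1 picked index 1: u0 ∈ [17/376, 81/376)
j=2 picked index 1: u0 ∈ [-15/188, 17/188)
j=3 picked index 2: u0 ∈ [-13/376, 59/376)
j=4 picked index 3: u0 ∈ [3/94, 9/94)
j=5 picked index 5: u0 ∈ [13/376, 45/376)
j=6 picked index 6: u0 ∈ [-1/188, 31/188)
j=7 picked index 7: u0 ∈ [15/376, 1/8)
intersection: [17/376, 17/188)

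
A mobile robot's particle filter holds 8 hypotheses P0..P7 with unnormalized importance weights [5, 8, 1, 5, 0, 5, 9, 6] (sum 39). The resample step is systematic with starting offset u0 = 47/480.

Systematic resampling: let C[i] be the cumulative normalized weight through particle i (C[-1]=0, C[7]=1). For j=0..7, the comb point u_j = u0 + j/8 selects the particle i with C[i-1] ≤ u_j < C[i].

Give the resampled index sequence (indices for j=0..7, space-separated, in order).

0 1 2 3 5 6 7 7

C = [5/39, 1/3, 14/39, 19/39, 19/39, 8/13, 11/13, 1]
j=0: u_0=47/480 ∈ [0, 5/39) → index 0
j=1: u_1=107/480 ∈ [5/39, 1/3) → index 1
j=2: u_2=167/480 ∈ [1/3, 14/39) → index 2
j=3: u_3=227/480 ∈ [14/39, 19/39) → index 3
j=4: u_4=287/480 ∈ [19/39, 8/13) → index 5
j=5: u_5=347/480 ∈ [8/13, 11/13) → index 6
j=6: u_6=407/480 ∈ [11/13, 1) → index 7
j=7: u_7=467/480 ∈ [11/13, 1) → index 7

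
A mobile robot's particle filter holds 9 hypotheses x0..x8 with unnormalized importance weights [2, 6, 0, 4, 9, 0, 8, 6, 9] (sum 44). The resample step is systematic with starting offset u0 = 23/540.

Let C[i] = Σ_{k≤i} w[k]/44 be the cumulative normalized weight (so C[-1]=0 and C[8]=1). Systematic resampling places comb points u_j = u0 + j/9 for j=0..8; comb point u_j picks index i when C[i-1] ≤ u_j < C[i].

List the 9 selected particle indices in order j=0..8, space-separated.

C = [1/22, 2/11, 2/11, 3/11, 21/44, 21/44, 29/44, 35/44, 1]
j=0: u_0=23/540 ∈ [0, 1/22) → index 0
j=1: u_1=83/540 ∈ [1/22, 2/11) → index 1
j=2: u_2=143/540 ∈ [2/11, 3/11) → index 3
j=3: u_3=203/540 ∈ [3/11, 21/44) → index 4
j=4: u_4=263/540 ∈ [21/44, 29/44) → index 6
j=5: u_5=323/540 ∈ [21/44, 29/44) → index 6
j=6: u_6=383/540 ∈ [29/44, 35/44) → index 7
j=7: u_7=443/540 ∈ [35/44, 1) → index 8
j=8: u_8=503/540 ∈ [35/44, 1) → index 8

0 1 3 4 6 6 7 8 8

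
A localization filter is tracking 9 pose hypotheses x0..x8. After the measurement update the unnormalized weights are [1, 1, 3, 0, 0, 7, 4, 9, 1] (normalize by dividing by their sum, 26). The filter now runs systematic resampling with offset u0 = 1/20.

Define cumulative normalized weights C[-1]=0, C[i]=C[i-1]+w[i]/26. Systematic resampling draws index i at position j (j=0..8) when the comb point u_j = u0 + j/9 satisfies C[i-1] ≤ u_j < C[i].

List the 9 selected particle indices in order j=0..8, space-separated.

C = [1/26, 1/13, 5/26, 5/26, 5/26, 6/13, 8/13, 25/26, 1]
j=0: u_0=1/20 ∈ [1/26, 1/13) → index 1
j=1: u_1=29/180 ∈ [1/13, 5/26) → index 2
j=2: u_2=49/180 ∈ [5/26, 6/13) → index 5
j=3: u_3=23/60 ∈ [5/26, 6/13) → index 5
j=4: u_4=89/180 ∈ [6/13, 8/13) → index 6
j=5: u_5=109/180 ∈ [6/13, 8/13) → index 6
j=6: u_6=43/60 ∈ [8/13, 25/26) → index 7
j=7: u_7=149/180 ∈ [8/13, 25/26) → index 7
j=8: u_8=169/180 ∈ [8/13, 25/26) → index 7

1 2 5 5 6 6 7 7 7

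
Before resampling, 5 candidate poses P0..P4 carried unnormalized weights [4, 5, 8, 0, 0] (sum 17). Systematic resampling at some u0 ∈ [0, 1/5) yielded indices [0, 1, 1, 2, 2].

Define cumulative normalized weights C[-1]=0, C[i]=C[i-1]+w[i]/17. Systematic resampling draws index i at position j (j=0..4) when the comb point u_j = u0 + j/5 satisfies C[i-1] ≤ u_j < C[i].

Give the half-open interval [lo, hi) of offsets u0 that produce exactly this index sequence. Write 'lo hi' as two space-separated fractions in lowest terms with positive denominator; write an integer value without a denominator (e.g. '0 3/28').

3/85 11/85

C = [4/17, 9/17, 1, 1, 1]
j=0 picked index 0: u0 ∈ [0, 4/17)
j=1 picked index 1: u0 ∈ [3/85, 28/85)
j=2 picked index 1: u0 ∈ [-14/85, 11/85)
j=3 picked index 2: u0 ∈ [-6/85, 2/5)
j=4 picked index 2: u0 ∈ [-23/85, 1/5)
intersection: [3/85, 11/85)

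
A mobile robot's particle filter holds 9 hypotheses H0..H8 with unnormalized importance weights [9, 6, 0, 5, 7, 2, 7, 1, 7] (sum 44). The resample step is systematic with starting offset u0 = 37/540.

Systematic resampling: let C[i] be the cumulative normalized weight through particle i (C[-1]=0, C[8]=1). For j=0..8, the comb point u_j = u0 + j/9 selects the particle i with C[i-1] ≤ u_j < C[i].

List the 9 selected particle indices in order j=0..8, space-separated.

C = [9/44, 15/44, 15/44, 5/11, 27/44, 29/44, 9/11, 37/44, 1]
j=0: u_0=37/540 ∈ [0, 9/44) → index 0
j=1: u_1=97/540 ∈ [0, 9/44) → index 0
j=2: u_2=157/540 ∈ [9/44, 15/44) → index 1
j=3: u_3=217/540 ∈ [15/44, 5/11) → index 3
j=4: u_4=277/540 ∈ [5/11, 27/44) → index 4
j=5: u_5=337/540 ∈ [27/44, 29/44) → index 5
j=6: u_6=397/540 ∈ [29/44, 9/11) → index 6
j=7: u_7=457/540 ∈ [37/44, 1) → index 8
j=8: u_8=517/540 ∈ [37/44, 1) → index 8

0 0 1 3 4 5 6 8 8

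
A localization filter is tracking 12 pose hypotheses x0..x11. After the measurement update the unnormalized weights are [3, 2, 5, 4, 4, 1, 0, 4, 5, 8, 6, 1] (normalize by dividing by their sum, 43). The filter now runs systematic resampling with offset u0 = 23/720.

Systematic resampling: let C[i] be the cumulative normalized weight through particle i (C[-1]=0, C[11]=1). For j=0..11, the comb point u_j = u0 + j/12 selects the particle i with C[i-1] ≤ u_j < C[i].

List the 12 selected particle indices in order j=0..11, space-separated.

C = [3/43, 5/43, 10/43, 14/43, 18/43, 19/43, 19/43, 23/43, 28/43, 36/43, 42/43, 1]
j=0: u_0=23/720 ∈ [0, 3/43) → index 0
j=1: u_1=83/720 ∈ [3/43, 5/43) → index 1
j=2: u_2=143/720 ∈ [5/43, 10/43) → index 2
j=3: u_3=203/720 ∈ [10/43, 14/43) → index 3
j=4: u_4=263/720 ∈ [14/43, 18/43) → index 4
j=5: u_5=323/720 ∈ [19/43, 23/43) → index 7
j=6: u_6=383/720 ∈ [19/43, 23/43) → index 7
j=7: u_7=443/720 ∈ [23/43, 28/43) → index 8
j=8: u_8=503/720 ∈ [28/43, 36/43) → index 9
j=9: u_9=563/720 ∈ [28/43, 36/43) → index 9
j=10: u_10=623/720 ∈ [36/43, 42/43) → index 10
j=11: u_11=683/720 ∈ [36/43, 42/43) → index 10

0 1 2 3 4 7 7 8 9 9 10 10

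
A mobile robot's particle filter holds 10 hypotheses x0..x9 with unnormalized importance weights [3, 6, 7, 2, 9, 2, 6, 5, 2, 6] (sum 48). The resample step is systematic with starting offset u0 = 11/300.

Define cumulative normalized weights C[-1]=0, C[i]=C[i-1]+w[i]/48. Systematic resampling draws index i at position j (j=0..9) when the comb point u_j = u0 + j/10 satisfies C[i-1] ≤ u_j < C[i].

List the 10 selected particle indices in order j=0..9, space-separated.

C = [1/16, 3/16, 1/3, 3/8, 9/16, 29/48, 35/48, 5/6, 7/8, 1]
j=0: u_0=11/300 ∈ [0, 1/16) → index 0
j=1: u_1=41/300 ∈ [1/16, 3/16) → index 1
j=2: u_2=71/300 ∈ [3/16, 1/3) → index 2
j=3: u_3=101/300 ∈ [1/3, 3/8) → index 3
j=4: u_4=131/300 ∈ [3/8, 9/16) → index 4
j=5: u_5=161/300 ∈ [3/8, 9/16) → index 4
j=6: u_6=191/300 ∈ [29/48, 35/48) → index 6
j=7: u_7=221/300 ∈ [35/48, 5/6) → index 7
j=8: u_8=251/300 ∈ [5/6, 7/8) → index 8
j=9: u_9=281/300 ∈ [7/8, 1) → index 9

0 1 2 3 4 4 6 7 8 9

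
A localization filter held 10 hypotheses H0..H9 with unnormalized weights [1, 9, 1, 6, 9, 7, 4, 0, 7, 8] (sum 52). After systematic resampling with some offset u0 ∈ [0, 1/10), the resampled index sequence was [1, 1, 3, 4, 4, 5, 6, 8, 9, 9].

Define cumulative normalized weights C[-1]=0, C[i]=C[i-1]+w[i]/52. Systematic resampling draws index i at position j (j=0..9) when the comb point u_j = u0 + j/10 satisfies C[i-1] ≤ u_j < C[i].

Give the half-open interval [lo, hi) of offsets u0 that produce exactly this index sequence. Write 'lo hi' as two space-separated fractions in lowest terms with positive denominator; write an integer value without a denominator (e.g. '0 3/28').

C = [1/52, 5/26, 11/52, 17/52, 1/2, 33/52, 37/52, 37/52, 11/13, 1]
j=0 picked index 1: u0 ∈ [1/52, 5/26)
j=1 picked index 1: u0 ∈ [-21/260, 6/65)
j=2 picked index 3: u0 ∈ [3/260, 33/260)
j=3 picked index 4: u0 ∈ [7/260, 1/5)
j=4 picked index 4: u0 ∈ [-19/260, 1/10)
j=5 picked index 5: u0 ∈ [0, 7/52)
j=6 picked index 6: u0 ∈ [9/260, 29/260)
j=7 picked index 8: u0 ∈ [3/260, 19/130)
j=8 picked index 9: u0 ∈ [3/65, 1/5)
j=9 picked index 9: u0 ∈ [-7/130, 1/10)
intersection: [3/65, 6/65)

3/65 6/65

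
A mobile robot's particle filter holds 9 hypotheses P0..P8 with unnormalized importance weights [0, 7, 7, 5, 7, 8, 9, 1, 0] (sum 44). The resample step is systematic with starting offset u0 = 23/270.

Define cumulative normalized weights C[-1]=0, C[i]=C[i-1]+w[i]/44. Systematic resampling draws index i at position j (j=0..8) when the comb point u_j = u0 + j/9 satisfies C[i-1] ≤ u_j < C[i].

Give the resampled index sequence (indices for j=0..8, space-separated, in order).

C = [0, 7/44, 7/22, 19/44, 13/22, 17/22, 43/44, 1, 1]
j=0: u_0=23/270 ∈ [0, 7/44) → index 1
j=1: u_1=53/270 ∈ [7/44, 7/22) → index 2
j=2: u_2=83/270 ∈ [7/44, 7/22) → index 2
j=3: u_3=113/270 ∈ [7/22, 19/44) → index 3
j=4: u_4=143/270 ∈ [19/44, 13/22) → index 4
j=5: u_5=173/270 ∈ [13/22, 17/22) → index 5
j=6: u_6=203/270 ∈ [13/22, 17/22) → index 5
j=7: u_7=233/270 ∈ [17/22, 43/44) → index 6
j=8: u_8=263/270 ∈ [17/22, 43/44) → index 6

1 2 2 3 4 5 5 6 6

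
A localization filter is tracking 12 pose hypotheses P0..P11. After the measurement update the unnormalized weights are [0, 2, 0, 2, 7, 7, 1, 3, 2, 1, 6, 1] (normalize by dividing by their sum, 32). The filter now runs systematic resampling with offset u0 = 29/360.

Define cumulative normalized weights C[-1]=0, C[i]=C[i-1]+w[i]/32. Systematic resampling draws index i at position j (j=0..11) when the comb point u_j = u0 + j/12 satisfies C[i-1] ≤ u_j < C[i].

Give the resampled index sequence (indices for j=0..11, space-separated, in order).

C = [0, 1/16, 1/16, 1/8, 11/32, 9/16, 19/32, 11/16, 3/4, 25/32, 31/32, 1]
j=0: u_0=29/360 ∈ [1/16, 1/8) → index 3
j=1: u_1=59/360 ∈ [1/8, 11/32) → index 4
j=2: u_2=89/360 ∈ [1/8, 11/32) → index 4
j=3: u_3=119/360 ∈ [1/8, 11/32) → index 4
j=4: u_4=149/360 ∈ [11/32, 9/16) → index 5
j=5: u_5=179/360 ∈ [11/32, 9/16) → index 5
j=6: u_6=209/360 ∈ [9/16, 19/32) → index 6
j=7: u_7=239/360 ∈ [19/32, 11/16) → index 7
j=8: u_8=269/360 ∈ [11/16, 3/4) → index 8
j=9: u_9=299/360 ∈ [25/32, 31/32) → index 10
j=10: u_10=329/360 ∈ [25/32, 31/32) → index 10
j=11: u_11=359/360 ∈ [31/32, 1) → index 11

3 4 4 4 5 5 6 7 8 10 10 11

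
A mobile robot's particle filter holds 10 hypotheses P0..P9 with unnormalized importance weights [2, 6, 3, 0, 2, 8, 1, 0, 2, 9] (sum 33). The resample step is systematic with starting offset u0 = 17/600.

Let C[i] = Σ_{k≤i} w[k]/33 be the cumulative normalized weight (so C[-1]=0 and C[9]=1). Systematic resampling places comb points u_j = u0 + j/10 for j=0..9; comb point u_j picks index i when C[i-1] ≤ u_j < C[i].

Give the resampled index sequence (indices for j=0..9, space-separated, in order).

C = [2/33, 8/33, 1/3, 1/3, 13/33, 7/11, 2/3, 2/3, 8/11, 1]
j=0: u_0=17/600 ∈ [0, 2/33) → index 0
j=1: u_1=77/600 ∈ [2/33, 8/33) → index 1
j=2: u_2=137/600 ∈ [2/33, 8/33) → index 1
j=3: u_3=197/600 ∈ [8/33, 1/3) → index 2
j=4: u_4=257/600 ∈ [13/33, 7/11) → index 5
j=5: u_5=317/600 ∈ [13/33, 7/11) → index 5
j=6: u_6=377/600 ∈ [13/33, 7/11) → index 5
j=7: u_7=437/600 ∈ [8/11, 1) → index 9
j=8: u_8=497/600 ∈ [8/11, 1) → index 9
j=9: u_9=557/600 ∈ [8/11, 1) → index 9

0 1 1 2 5 5 5 9 9 9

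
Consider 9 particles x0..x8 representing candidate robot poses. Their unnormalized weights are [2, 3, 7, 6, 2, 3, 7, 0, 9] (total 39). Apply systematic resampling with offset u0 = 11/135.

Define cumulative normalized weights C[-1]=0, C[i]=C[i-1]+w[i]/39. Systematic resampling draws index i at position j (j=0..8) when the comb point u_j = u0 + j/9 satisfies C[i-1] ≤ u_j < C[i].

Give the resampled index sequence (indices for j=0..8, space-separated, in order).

C = [2/39, 5/39, 4/13, 6/13, 20/39, 23/39, 10/13, 10/13, 1]
j=0: u_0=11/135 ∈ [2/39, 5/39) → index 1
j=1: u_1=26/135 ∈ [5/39, 4/13) → index 2
j=2: u_2=41/135 ∈ [5/39, 4/13) → index 2
j=3: u_3=56/135 ∈ [4/13, 6/13) → index 3
j=4: u_4=71/135 ∈ [20/39, 23/39) → index 5
j=5: u_5=86/135 ∈ [23/39, 10/13) → index 6
j=6: u_6=101/135 ∈ [23/39, 10/13) → index 6
j=7: u_7=116/135 ∈ [10/13, 1) → index 8
j=8: u_8=131/135 ∈ [10/13, 1) → index 8

1 2 2 3 5 6 6 8 8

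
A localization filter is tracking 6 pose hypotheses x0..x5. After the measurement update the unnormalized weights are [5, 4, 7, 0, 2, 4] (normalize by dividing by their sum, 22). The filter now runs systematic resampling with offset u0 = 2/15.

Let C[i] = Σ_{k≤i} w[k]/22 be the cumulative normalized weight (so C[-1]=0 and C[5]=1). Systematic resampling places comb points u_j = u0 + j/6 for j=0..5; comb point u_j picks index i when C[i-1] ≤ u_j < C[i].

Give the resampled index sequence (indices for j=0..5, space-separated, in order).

0 1 2 2 4 5

C = [5/22, 9/22, 8/11, 8/11, 9/11, 1]
j=0: u_0=2/15 ∈ [0, 5/22) → index 0
j=1: u_1=3/10 ∈ [5/22, 9/22) → index 1
j=2: u_2=7/15 ∈ [9/22, 8/11) → index 2
j=3: u_3=19/30 ∈ [9/22, 8/11) → index 2
j=4: u_4=4/5 ∈ [8/11, 9/11) → index 4
j=5: u_5=29/30 ∈ [9/11, 1) → index 5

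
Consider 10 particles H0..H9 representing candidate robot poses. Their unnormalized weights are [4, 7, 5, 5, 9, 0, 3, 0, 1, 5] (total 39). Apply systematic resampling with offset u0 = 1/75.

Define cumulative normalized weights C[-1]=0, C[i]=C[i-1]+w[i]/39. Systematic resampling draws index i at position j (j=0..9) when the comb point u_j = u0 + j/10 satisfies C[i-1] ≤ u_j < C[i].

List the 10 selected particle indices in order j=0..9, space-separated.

C = [4/39, 11/39, 16/39, 7/13, 10/13, 10/13, 11/13, 11/13, 34/39, 1]
j=0: u_0=1/75 ∈ [0, 4/39) → index 0
j=1: u_1=17/150 ∈ [4/39, 11/39) → index 1
j=2: u_2=16/75 ∈ [4/39, 11/39) → index 1
j=3: u_3=47/150 ∈ [11/39, 16/39) → index 2
j=4: u_4=31/75 ∈ [16/39, 7/13) → index 3
j=5: u_5=77/150 ∈ [16/39, 7/13) → index 3
j=6: u_6=46/75 ∈ [7/13, 10/13) → index 4
j=7: u_7=107/150 ∈ [7/13, 10/13) → index 4
j=8: u_8=61/75 ∈ [10/13, 11/13) → index 6
j=9: u_9=137/150 ∈ [34/39, 1) → index 9

0 1 1 2 3 3 4 4 6 9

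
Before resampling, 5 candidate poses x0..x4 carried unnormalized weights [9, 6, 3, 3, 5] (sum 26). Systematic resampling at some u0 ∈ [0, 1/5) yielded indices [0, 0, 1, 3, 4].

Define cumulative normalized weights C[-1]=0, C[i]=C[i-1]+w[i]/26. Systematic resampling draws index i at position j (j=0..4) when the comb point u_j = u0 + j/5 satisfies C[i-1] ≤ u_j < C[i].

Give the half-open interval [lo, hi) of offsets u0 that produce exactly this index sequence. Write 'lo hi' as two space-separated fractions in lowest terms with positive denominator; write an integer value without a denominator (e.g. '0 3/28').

C = [9/26, 15/26, 9/13, 21/26, 1]
j=0 picked index 0: u0 ∈ [0, 9/26)
j=1 picked index 0: u0 ∈ [-1/5, 19/130)
j=2 picked index 1: u0 ∈ [-7/130, 23/130)
j=3 picked index 3: u0 ∈ [6/65, 27/130)
j=4 picked index 4: u0 ∈ [1/130, 1/5)
intersection: [6/65, 19/130)

6/65 19/130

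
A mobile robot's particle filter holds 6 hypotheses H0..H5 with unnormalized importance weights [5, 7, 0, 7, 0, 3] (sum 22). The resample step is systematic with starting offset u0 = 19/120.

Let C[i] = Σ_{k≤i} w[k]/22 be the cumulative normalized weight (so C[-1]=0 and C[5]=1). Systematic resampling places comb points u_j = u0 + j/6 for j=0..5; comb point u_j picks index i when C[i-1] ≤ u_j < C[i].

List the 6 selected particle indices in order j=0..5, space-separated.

0 1 1 3 3 5

C = [5/22, 6/11, 6/11, 19/22, 19/22, 1]
j=0: u_0=19/120 ∈ [0, 5/22) → index 0
j=1: u_1=13/40 ∈ [5/22, 6/11) → index 1
j=2: u_2=59/120 ∈ [5/22, 6/11) → index 1
j=3: u_3=79/120 ∈ [6/11, 19/22) → index 3
j=4: u_4=33/40 ∈ [6/11, 19/22) → index 3
j=5: u_5=119/120 ∈ [19/22, 1) → index 5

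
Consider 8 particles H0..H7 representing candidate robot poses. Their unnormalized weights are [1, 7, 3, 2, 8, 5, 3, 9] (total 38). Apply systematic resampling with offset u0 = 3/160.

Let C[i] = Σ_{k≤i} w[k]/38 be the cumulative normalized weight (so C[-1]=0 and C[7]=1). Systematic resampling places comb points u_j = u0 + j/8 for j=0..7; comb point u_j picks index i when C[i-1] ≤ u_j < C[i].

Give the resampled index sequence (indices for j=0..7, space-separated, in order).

0 1 2 4 4 5 7 7

C = [1/38, 4/19, 11/38, 13/38, 21/38, 13/19, 29/38, 1]
j=0: u_0=3/160 ∈ [0, 1/38) → index 0
j=1: u_1=23/160 ∈ [1/38, 4/19) → index 1
j=2: u_2=43/160 ∈ [4/19, 11/38) → index 2
j=3: u_3=63/160 ∈ [13/38, 21/38) → index 4
j=4: u_4=83/160 ∈ [13/38, 21/38) → index 4
j=5: u_5=103/160 ∈ [21/38, 13/19) → index 5
j=6: u_6=123/160 ∈ [29/38, 1) → index 7
j=7: u_7=143/160 ∈ [29/38, 1) → index 7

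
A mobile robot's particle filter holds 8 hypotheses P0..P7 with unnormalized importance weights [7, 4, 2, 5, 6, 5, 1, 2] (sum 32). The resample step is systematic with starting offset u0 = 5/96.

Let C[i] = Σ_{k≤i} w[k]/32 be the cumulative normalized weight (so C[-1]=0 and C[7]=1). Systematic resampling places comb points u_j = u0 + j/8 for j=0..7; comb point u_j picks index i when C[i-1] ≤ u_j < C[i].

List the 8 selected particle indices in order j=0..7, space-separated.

0 0 1 3 3 4 5 6

C = [7/32, 11/32, 13/32, 9/16, 3/4, 29/32, 15/16, 1]
j=0: u_0=5/96 ∈ [0, 7/32) → index 0
j=1: u_1=17/96 ∈ [0, 7/32) → index 0
j=2: u_2=29/96 ∈ [7/32, 11/32) → index 1
j=3: u_3=41/96 ∈ [13/32, 9/16) → index 3
j=4: u_4=53/96 ∈ [13/32, 9/16) → index 3
j=5: u_5=65/96 ∈ [9/16, 3/4) → index 4
j=6: u_6=77/96 ∈ [3/4, 29/32) → index 5
j=7: u_7=89/96 ∈ [29/32, 15/16) → index 6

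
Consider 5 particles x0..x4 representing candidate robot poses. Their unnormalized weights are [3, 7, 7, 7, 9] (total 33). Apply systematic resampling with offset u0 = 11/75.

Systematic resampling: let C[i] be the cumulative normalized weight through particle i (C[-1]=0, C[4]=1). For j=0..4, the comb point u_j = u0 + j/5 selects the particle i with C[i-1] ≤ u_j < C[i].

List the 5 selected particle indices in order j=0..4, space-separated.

1 2 3 4 4

C = [1/11, 10/33, 17/33, 8/11, 1]
j=0: u_0=11/75 ∈ [1/11, 10/33) → index 1
j=1: u_1=26/75 ∈ [10/33, 17/33) → index 2
j=2: u_2=41/75 ∈ [17/33, 8/11) → index 3
j=3: u_3=56/75 ∈ [8/11, 1) → index 4
j=4: u_4=71/75 ∈ [8/11, 1) → index 4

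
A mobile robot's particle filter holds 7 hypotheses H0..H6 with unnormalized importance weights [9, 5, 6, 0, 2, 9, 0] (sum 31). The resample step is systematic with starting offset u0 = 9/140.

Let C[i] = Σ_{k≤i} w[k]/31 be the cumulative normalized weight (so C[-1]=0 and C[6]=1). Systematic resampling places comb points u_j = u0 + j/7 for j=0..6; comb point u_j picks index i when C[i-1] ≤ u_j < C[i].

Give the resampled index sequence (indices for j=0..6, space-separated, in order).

0 0 1 2 2 5 5

C = [9/31, 14/31, 20/31, 20/31, 22/31, 1, 1]
j=0: u_0=9/140 ∈ [0, 9/31) → index 0
j=1: u_1=29/140 ∈ [0, 9/31) → index 0
j=2: u_2=7/20 ∈ [9/31, 14/31) → index 1
j=3: u_3=69/140 ∈ [14/31, 20/31) → index 2
j=4: u_4=89/140 ∈ [14/31, 20/31) → index 2
j=5: u_5=109/140 ∈ [22/31, 1) → index 5
j=6: u_6=129/140 ∈ [22/31, 1) → index 5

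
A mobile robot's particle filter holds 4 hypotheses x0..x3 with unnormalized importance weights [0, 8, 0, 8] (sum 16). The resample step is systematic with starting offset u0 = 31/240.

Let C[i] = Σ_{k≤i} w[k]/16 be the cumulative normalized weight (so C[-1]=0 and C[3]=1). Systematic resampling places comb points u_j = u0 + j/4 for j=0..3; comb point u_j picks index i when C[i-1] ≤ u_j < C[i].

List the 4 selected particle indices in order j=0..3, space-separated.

C = [0, 1/2, 1/2, 1]
j=0: u_0=31/240 ∈ [0, 1/2) → index 1
j=1: u_1=91/240 ∈ [0, 1/2) → index 1
j=2: u_2=151/240 ∈ [1/2, 1) → index 3
j=3: u_3=211/240 ∈ [1/2, 1) → index 3

1 1 3 3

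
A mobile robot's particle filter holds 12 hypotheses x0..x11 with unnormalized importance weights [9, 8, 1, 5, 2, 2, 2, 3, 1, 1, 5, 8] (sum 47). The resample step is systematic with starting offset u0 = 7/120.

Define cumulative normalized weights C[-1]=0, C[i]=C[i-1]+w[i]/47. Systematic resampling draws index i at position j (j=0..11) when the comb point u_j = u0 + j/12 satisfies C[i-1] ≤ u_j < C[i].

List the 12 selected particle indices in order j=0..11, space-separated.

C = [9/47, 17/47, 18/47, 23/47, 25/47, 27/47, 29/47, 32/47, 33/47, 34/47, 39/47, 1]
j=0: u_0=7/120 ∈ [0, 9/47) → index 0
j=1: u_1=17/120 ∈ [0, 9/47) → index 0
j=2: u_2=9/40 ∈ [9/47, 17/47) → index 1
j=3: u_3=37/120 ∈ [9/47, 17/47) → index 1
j=4: u_4=47/120 ∈ [18/47, 23/47) → index 3
j=5: u_5=19/40 ∈ [18/47, 23/47) → index 3
j=6: u_6=67/120 ∈ [25/47, 27/47) → index 5
j=7: u_7=77/120 ∈ [29/47, 32/47) → index 7
j=8: u_8=29/40 ∈ [34/47, 39/47) → index 10
j=9: u_9=97/120 ∈ [34/47, 39/47) → index 10
j=10: u_10=107/120 ∈ [39/47, 1) → index 11
j=11: u_11=39/40 ∈ [39/47, 1) → index 11

0 0 1 1 3 3 5 7 10 10 11 11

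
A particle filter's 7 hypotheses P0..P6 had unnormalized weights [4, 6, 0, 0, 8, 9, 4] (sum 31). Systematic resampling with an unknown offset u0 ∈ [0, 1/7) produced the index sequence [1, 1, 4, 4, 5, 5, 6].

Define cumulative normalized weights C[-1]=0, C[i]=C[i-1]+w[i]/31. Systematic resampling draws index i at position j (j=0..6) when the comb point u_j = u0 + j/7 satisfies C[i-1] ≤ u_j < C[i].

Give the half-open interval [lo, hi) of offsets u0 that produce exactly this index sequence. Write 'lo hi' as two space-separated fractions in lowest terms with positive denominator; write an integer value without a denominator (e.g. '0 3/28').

4/31 1/7

C = [4/31, 10/31, 10/31, 10/31, 18/31, 27/31, 1]
j=0 picked index 1: u0 ∈ [4/31, 10/31)
j=1 picked index 1: u0 ∈ [-3/217, 39/217)
j=2 picked index 4: u0 ∈ [8/217, 64/217)
j=3 picked index 4: u0 ∈ [-23/217, 33/217)
j=4 picked index 5: u0 ∈ [2/217, 65/217)
j=5 picked index 5: u0 ∈ [-29/217, 34/217)
j=6 picked index 6: u0 ∈ [3/217, 1/7)
intersection: [4/31, 1/7)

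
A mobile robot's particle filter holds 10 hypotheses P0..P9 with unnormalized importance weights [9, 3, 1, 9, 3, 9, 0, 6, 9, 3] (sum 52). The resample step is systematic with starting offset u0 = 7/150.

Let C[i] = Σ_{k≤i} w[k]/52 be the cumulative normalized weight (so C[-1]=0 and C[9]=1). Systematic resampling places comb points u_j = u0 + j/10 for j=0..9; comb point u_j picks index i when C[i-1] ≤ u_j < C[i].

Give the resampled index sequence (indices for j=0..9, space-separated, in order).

0 0 2 3 4 5 5 7 8 9

C = [9/52, 3/13, 1/4, 11/26, 25/52, 17/26, 17/26, 10/13, 49/52, 1]
j=0: u_0=7/150 ∈ [0, 9/52) → index 0
j=1: u_1=11/75 ∈ [0, 9/52) → index 0
j=2: u_2=37/150 ∈ [3/13, 1/4) → index 2
j=3: u_3=26/75 ∈ [1/4, 11/26) → index 3
j=4: u_4=67/150 ∈ [11/26, 25/52) → index 4
j=5: u_5=41/75 ∈ [25/52, 17/26) → index 5
j=6: u_6=97/150 ∈ [25/52, 17/26) → index 5
j=7: u_7=56/75 ∈ [17/26, 10/13) → index 7
j=8: u_8=127/150 ∈ [10/13, 49/52) → index 8
j=9: u_9=71/75 ∈ [49/52, 1) → index 9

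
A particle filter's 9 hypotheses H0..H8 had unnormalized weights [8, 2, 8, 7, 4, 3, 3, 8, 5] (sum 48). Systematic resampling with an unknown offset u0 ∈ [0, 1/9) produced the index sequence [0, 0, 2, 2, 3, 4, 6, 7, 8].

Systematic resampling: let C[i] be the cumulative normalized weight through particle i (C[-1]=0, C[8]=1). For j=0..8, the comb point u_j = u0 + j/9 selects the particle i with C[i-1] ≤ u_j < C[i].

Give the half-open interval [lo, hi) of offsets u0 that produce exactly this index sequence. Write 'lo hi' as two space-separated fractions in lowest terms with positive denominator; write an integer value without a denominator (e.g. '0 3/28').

1/144 1/24

C = [1/6, 5/24, 3/8, 25/48, 29/48, 2/3, 35/48, 43/48, 1]
j=0 picked index 0: u0 ∈ [0, 1/6)
j=1 picked index 0: u0 ∈ [-1/9, 1/18)
j=2 picked index 2: u0 ∈ [-1/72, 11/72)
j=3 picked index 2: u0 ∈ [-1/8, 1/24)
j=4 picked index 3: u0 ∈ [-5/72, 11/144)
j=5 picked index 4: u0 ∈ [-5/144, 7/144)
j=6 picked index 6: u0 ∈ [0, 1/16)
j=7 picked index 7: u0 ∈ [-7/144, 17/144)
j=8 picked index 8: u0 ∈ [1/144, 1/9)
intersection: [1/144, 1/24)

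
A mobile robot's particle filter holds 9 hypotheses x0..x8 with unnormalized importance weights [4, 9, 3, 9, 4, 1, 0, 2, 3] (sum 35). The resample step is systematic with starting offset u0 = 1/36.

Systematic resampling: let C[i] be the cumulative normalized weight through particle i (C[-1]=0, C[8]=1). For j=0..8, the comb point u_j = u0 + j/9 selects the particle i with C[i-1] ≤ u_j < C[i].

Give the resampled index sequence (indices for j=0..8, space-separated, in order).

C = [4/35, 13/35, 16/35, 5/7, 29/35, 6/7, 6/7, 32/35, 1]
j=0: u_0=1/36 ∈ [0, 4/35) → index 0
j=1: u_1=5/36 ∈ [4/35, 13/35) → index 1
j=2: u_2=1/4 ∈ [4/35, 13/35) → index 1
j=3: u_3=13/36 ∈ [4/35, 13/35) → index 1
j=4: u_4=17/36 ∈ [16/35, 5/7) → index 3
j=5: u_5=7/12 ∈ [16/35, 5/7) → index 3
j=6: u_6=25/36 ∈ [16/35, 5/7) → index 3
j=7: u_7=29/36 ∈ [5/7, 29/35) → index 4
j=8: u_8=11/12 ∈ [32/35, 1) → index 8

0 1 1 1 3 3 3 4 8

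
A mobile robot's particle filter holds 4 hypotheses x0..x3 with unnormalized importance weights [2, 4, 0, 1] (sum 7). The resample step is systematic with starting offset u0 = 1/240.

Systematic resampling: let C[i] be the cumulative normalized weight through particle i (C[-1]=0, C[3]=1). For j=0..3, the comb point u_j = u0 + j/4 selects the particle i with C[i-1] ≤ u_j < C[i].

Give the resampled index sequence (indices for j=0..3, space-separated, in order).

0 0 1 1

C = [2/7, 6/7, 6/7, 1]
j=0: u_0=1/240 ∈ [0, 2/7) → index 0
j=1: u_1=61/240 ∈ [0, 2/7) → index 0
j=2: u_2=121/240 ∈ [2/7, 6/7) → index 1
j=3: u_3=181/240 ∈ [2/7, 6/7) → index 1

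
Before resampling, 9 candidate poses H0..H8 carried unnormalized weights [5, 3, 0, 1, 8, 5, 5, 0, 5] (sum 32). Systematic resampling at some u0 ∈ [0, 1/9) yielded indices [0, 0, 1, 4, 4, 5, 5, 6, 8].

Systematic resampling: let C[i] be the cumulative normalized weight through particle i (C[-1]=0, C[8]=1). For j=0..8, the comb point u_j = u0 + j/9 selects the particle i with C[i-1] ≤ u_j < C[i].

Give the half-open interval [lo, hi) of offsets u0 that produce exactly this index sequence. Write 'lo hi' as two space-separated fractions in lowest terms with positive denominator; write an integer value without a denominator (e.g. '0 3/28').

C = [5/32, 1/4, 1/4, 9/32, 17/32, 11/16, 27/32, 27/32, 1]
j=0 picked index 0: u0 ∈ [0, 5/32)
j=1 picked index 0: u0 ∈ [-1/9, 13/288)
j=2 picked index 1: u0 ∈ [-19/288, 1/36)
j=3 picked index 4: u0 ∈ [-5/96, 19/96)
j=4 picked index 4: u0 ∈ [-47/288, 25/288)
j=5 picked index 5: u0 ∈ [-7/288, 19/144)
j=6 picked index 5: u0 ∈ [-13/96, 1/48)
j=7 picked index 6: u0 ∈ [-13/144, 19/288)
j=8 picked index 8: u0 ∈ [-13/288, 1/9)
intersection: [0, 1/48)

0 1/48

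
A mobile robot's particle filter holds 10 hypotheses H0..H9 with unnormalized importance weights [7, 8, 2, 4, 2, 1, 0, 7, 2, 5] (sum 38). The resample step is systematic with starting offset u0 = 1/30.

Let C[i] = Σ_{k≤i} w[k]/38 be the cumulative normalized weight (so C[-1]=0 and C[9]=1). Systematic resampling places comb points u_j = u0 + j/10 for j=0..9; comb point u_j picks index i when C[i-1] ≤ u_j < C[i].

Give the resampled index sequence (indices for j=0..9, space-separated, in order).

0 0 1 1 2 3 7 7 8 9

C = [7/38, 15/38, 17/38, 21/38, 23/38, 12/19, 12/19, 31/38, 33/38, 1]
j=0: u_0=1/30 ∈ [0, 7/38) → index 0
j=1: u_1=2/15 ∈ [0, 7/38) → index 0
j=2: u_2=7/30 ∈ [7/38, 15/38) → index 1
j=3: u_3=1/3 ∈ [7/38, 15/38) → index 1
j=4: u_4=13/30 ∈ [15/38, 17/38) → index 2
j=5: u_5=8/15 ∈ [17/38, 21/38) → index 3
j=6: u_6=19/30 ∈ [12/19, 31/38) → index 7
j=7: u_7=11/15 ∈ [12/19, 31/38) → index 7
j=8: u_8=5/6 ∈ [31/38, 33/38) → index 8
j=9: u_9=14/15 ∈ [33/38, 1) → index 9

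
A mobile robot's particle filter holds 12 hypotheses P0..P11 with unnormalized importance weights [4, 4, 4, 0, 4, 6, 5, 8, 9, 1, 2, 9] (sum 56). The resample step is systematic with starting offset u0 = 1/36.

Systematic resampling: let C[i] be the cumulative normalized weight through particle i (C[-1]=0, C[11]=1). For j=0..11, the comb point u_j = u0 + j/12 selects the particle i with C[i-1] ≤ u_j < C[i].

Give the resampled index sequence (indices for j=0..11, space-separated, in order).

0 1 2 4 5 6 7 7 8 8 11 11

C = [1/14, 1/7, 3/14, 3/14, 2/7, 11/28, 27/56, 5/8, 11/14, 45/56, 47/56, 1]
j=0: u_0=1/36 ∈ [0, 1/14) → index 0
j=1: u_1=1/9 ∈ [1/14, 1/7) → index 1
j=2: u_2=7/36 ∈ [1/7, 3/14) → index 2
j=3: u_3=5/18 ∈ [3/14, 2/7) → index 4
j=4: u_4=13/36 ∈ [2/7, 11/28) → index 5
j=5: u_5=4/9 ∈ [11/28, 27/56) → index 6
j=6: u_6=19/36 ∈ [27/56, 5/8) → index 7
j=7: u_7=11/18 ∈ [27/56, 5/8) → index 7
j=8: u_8=25/36 ∈ [5/8, 11/14) → index 8
j=9: u_9=7/9 ∈ [5/8, 11/14) → index 8
j=10: u_10=31/36 ∈ [47/56, 1) → index 11
j=11: u_11=17/18 ∈ [47/56, 1) → index 11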